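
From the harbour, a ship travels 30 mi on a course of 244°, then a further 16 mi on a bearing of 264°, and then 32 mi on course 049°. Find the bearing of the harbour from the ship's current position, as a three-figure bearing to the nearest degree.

Leg 1 (244°, 30 mi): east 30 sin 244° = -26.96, north 30 cos 244° = -13.15
Leg 2 (264°, 16 mi): east 16 sin 264° = -15.91, north 16 cos 264° = -1.67
Leg 3 (049°, 32 mi): east 32 sin 49° = 24.15, north 32 cos 49° = 20.99
Net displacement: -18.73 east, 6.17 north. Direction back to start is (18.73, -6.17): bearing = atan2(18.73, -6.17) mod 360° = 108.24° ≈ 108°.

108°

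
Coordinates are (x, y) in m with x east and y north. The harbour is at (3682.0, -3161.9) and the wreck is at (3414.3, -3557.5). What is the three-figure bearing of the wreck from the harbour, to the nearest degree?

214°

Δeast = 3414.3 − 3682.0 = -267.70; Δnorth = -3557.5 − -3161.9 = -395.60.
Bearing = atan2(Δeast, Δnorth) mod 360° = 214.09° ≈ 214°.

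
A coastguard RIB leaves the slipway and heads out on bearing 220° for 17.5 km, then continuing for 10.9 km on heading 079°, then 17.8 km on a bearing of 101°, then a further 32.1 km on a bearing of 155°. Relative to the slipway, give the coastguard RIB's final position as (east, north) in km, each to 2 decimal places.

Leg 1 (220°, 17.5 km): east 17.5 sin 220° = -11.25, north 17.5 cos 220° = -13.41
Leg 2 (079°, 10.9 km): east 10.9 sin 79° = 10.70, north 10.9 cos 79° = 2.08
Leg 3 (101°, 17.8 km): east 17.8 sin 101° = 17.47, north 17.8 cos 101° = -3.40
Leg 4 (155°, 32.1 km): east 32.1 sin 155° = 13.57, north 32.1 cos 155° = -29.09
Summing: 30.49 km east, -43.81 km north → (30.49, -43.81).

(30.49, -43.81)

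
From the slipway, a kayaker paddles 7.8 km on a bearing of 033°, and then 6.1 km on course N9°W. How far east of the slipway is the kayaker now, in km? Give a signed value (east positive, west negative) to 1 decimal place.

3.3 km

Leg 1 (033°, 7.8 km): east 7.8 sin 33° = 4.25, north 7.8 cos 33° = 6.54
Leg 2 (N9°W, 6.1 km): east 6.1 sin 351° = -0.95, north 6.1 cos 351° = 6.02
Net east component: 3.29 km.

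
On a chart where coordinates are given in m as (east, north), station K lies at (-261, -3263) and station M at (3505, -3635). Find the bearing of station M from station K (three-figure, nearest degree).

Δeast = 3505 − -261 = 3766.00; Δnorth = -3635 − -3263 = -372.00.
Bearing = atan2(Δeast, Δnorth) mod 360° = 95.64° ≈ 096°.

096°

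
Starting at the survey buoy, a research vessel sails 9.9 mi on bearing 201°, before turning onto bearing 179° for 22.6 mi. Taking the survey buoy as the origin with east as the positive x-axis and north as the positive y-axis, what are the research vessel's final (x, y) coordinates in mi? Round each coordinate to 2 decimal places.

(-3.15, -31.84)

Leg 1 (201°, 9.9 mi): east 9.9 sin 201° = -3.55, north 9.9 cos 201° = -9.24
Leg 2 (179°, 22.6 mi): east 22.6 sin 179° = 0.39, north 22.6 cos 179° = -22.60
Summing: -3.15 mi east, -31.84 mi north → (-3.15, -31.84).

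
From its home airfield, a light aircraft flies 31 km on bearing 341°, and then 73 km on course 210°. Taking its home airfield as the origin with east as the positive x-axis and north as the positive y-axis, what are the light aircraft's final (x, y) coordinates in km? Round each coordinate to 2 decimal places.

Leg 1 (341°, 31 km): east 31 sin 341° = -10.09, north 31 cos 341° = 29.31
Leg 2 (210°, 73 km): east 73 sin 210° = -36.50, north 73 cos 210° = -63.22
Summing: -46.59 km east, -33.91 km north → (-46.59, -33.91).

(-46.59, -33.91)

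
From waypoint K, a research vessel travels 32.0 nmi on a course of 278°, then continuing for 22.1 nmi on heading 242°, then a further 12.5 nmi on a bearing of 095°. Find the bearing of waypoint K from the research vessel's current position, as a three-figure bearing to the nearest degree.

080°

Leg 1 (278°, 32.0 nmi): east 32.0 sin 278° = -31.69, north 32.0 cos 278° = 4.45
Leg 2 (242°, 22.1 nmi): east 22.1 sin 242° = -19.51, north 22.1 cos 242° = -10.38
Leg 3 (095°, 12.5 nmi): east 12.5 sin 95° = 12.45, north 12.5 cos 95° = -1.09
Net displacement: -38.75 east, -7.01 north. Direction back to start is (38.75, 7.01): bearing = atan2(38.75, 7.01) mod 360° = 79.74° ≈ 080°.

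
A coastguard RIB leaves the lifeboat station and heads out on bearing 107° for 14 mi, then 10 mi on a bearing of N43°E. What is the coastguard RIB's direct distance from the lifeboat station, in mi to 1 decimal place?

Leg 1 (107°, 14 mi): east 14 sin 107° = 13.39, north 14 cos 107° = -4.09
Leg 2 (N43°E, 10 mi): east 10 sin 43° = 6.82, north 10 cos 43° = 7.31
Net: 20.21 east, 3.22 north. Distance = √((20.21)² + (3.22)²) = 20.463 mi.

20.5 mi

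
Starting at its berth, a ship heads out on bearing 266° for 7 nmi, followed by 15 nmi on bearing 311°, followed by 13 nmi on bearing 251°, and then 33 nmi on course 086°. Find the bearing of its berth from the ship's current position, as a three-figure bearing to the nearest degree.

197°

Leg 1 (266°, 7 nmi): east 7 sin 266° = -6.98, north 7 cos 266° = -0.49
Leg 2 (311°, 15 nmi): east 15 sin 311° = -11.32, north 15 cos 311° = 9.84
Leg 3 (251°, 13 nmi): east 13 sin 251° = -12.29, north 13 cos 251° = -4.23
Leg 4 (086°, 33 nmi): east 33 sin 86° = 32.92, north 33 cos 86° = 2.30
Net displacement: 2.32 east, 7.42 north. Direction back to start is (-2.32, -7.42): bearing = atan2(-2.32, -7.42) mod 360° = 197.39° ≈ 197°.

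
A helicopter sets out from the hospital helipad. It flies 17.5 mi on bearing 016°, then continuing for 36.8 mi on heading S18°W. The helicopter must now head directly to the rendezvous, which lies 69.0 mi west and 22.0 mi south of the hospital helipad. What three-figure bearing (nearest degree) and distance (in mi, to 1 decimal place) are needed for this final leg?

266°, 62.6 mi

Leg 1 (016°, 17.5 mi): east 17.5 sin 16° = 4.82, north 17.5 cos 16° = 16.82
Leg 2 (S18°W, 36.8 mi): east 36.8 sin 198° = -11.37, north 36.8 cos 198° = -35.00
Current position: (-6.55, -18.18). Target: (-69.0, -22.0). Remaining: Δeast = -62.45, Δnorth = -3.82.
Bearing = atan2(-62.45, -3.82) mod 360° = 266.50°; distance = √((-62.45)² + (-3.82)²) = 62.569 mi.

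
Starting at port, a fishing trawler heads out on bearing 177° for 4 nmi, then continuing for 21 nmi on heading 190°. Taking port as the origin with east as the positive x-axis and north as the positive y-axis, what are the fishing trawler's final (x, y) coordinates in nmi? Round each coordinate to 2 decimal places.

Leg 1 (177°, 4 nmi): east 4 sin 177° = 0.21, north 4 cos 177° = -3.99
Leg 2 (190°, 21 nmi): east 21 sin 190° = -3.65, north 21 cos 190° = -20.68
Summing: -3.44 nmi east, -24.68 nmi north → (-3.44, -24.68).

(-3.44, -24.68)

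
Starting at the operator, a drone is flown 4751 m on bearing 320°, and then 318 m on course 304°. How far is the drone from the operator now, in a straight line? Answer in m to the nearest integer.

5057 m

Leg 1 (320°, 4751 m): east 4751 sin 320° = -3053.88, north 4751 cos 320° = 3639.48
Leg 2 (304°, 318 m): east 318 sin 304° = -263.63, north 318 cos 304° = 177.82
Net: -3317.52 east, 3817.30 north. Distance = √((-3317.52)² + (3817.30)²) = 5057.441 m.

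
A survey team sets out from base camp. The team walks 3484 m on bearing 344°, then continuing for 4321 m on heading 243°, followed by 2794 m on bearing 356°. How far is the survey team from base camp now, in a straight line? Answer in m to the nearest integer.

Leg 1 (344°, 3484 m): east 3484 sin 344° = -960.32, north 3484 cos 344° = 3349.04
Leg 2 (243°, 4321 m): east 4321 sin 243° = -3850.04, north 4321 cos 243° = -1961.69
Leg 3 (356°, 2794 m): east 2794 sin 356° = -194.90, north 2794 cos 356° = 2787.19
Net: -5005.26 east, 4174.54 north. Distance = √((-5005.26)² + (4174.54)²) = 6517.621 m.

6518 m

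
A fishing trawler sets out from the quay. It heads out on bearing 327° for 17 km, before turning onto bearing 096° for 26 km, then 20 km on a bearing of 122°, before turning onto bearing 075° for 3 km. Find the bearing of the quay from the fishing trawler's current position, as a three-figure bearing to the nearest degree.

Leg 1 (327°, 17 km): east 17 sin 327° = -9.26, north 17 cos 327° = 14.26
Leg 2 (096°, 26 km): east 26 sin 96° = 25.86, north 26 cos 96° = -2.72
Leg 3 (122°, 20 km): east 20 sin 122° = 16.96, north 20 cos 122° = -10.60
Leg 4 (075°, 3 km): east 3 sin 75° = 2.90, north 3 cos 75° = 0.78
Net displacement: 36.46 east, 1.72 north. Direction back to start is (-36.46, -1.72): bearing = atan2(-36.46, -1.72) mod 360° = 267.30° ≈ 267°.

267°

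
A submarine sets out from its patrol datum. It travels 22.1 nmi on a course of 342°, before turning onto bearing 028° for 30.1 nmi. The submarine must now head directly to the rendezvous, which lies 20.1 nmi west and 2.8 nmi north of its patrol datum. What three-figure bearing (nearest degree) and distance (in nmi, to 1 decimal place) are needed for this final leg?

Leg 1 (342°, 22.1 nmi): east 22.1 sin 342° = -6.83, north 22.1 cos 342° = 21.02
Leg 2 (028°, 30.1 nmi): east 30.1 sin 28° = 14.13, north 30.1 cos 28° = 26.58
Current position: (7.30, 47.60). Target: (-20.1, 2.8). Remaining: Δeast = -27.40, Δnorth = -44.80.
Bearing = atan2(-27.40, -44.80) mod 360° = 211.45°; distance = √((-27.40)² + (-44.80)²) = 52.512 nmi.

211°, 52.5 nmi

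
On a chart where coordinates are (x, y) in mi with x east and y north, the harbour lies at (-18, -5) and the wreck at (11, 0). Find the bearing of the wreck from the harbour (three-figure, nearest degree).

080°

Δeast = 11 − -18 = 29.00; Δnorth = 0 − -5 = 5.00.
Bearing = atan2(Δeast, Δnorth) mod 360° = 80.22° ≈ 080°.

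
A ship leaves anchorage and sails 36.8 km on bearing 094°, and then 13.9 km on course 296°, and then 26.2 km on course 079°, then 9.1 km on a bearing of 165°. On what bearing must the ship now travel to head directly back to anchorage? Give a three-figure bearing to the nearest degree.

270°

Leg 1 (094°, 36.8 km): east 36.8 sin 94° = 36.71, north 36.8 cos 94° = -2.57
Leg 2 (296°, 13.9 km): east 13.9 sin 296° = -12.49, north 13.9 cos 296° = 6.09
Leg 3 (079°, 26.2 km): east 26.2 sin 79° = 25.72, north 26.2 cos 79° = 5.00
Leg 4 (165°, 9.1 km): east 9.1 sin 165° = 2.36, north 9.1 cos 165° = -8.79
Net displacement: 52.29 east, -0.26 north. Direction back to start is (-52.29, 0.26): bearing = atan2(-52.29, 0.26) mod 360° = 270.29° ≈ 270°.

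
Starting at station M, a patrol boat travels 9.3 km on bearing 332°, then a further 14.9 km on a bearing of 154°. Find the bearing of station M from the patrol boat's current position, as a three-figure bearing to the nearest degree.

Leg 1 (332°, 9.3 km): east 9.3 sin 332° = -4.37, north 9.3 cos 332° = 8.21
Leg 2 (154°, 14.9 km): east 14.9 sin 154° = 6.53, north 14.9 cos 154° = -13.39
Net displacement: 2.17 east, -5.18 north. Direction back to start is (-2.17, 5.18): bearing = atan2(-2.17, 5.18) mod 360° = 337.31° ≈ 337°.

337°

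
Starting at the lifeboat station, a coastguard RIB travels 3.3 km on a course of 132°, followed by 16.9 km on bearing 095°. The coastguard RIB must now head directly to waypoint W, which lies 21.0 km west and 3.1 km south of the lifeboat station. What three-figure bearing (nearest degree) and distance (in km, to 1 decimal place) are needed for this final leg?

271°, 40.3 km

Leg 1 (132°, 3.3 km): east 3.3 sin 132° = 2.45, north 3.3 cos 132° = -2.21
Leg 2 (095°, 16.9 km): east 16.9 sin 95° = 16.84, north 16.9 cos 95° = -1.47
Current position: (19.29, -3.68). Target: (-21.0, -3.1). Remaining: Δeast = -40.29, Δnorth = 0.58.
Bearing = atan2(-40.29, 0.58) mod 360° = 270.83°; distance = √((-40.29)² + (0.58)²) = 40.292 km.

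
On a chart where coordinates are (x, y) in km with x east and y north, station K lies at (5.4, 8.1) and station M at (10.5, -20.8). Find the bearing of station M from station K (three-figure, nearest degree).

170°

Δeast = 10.5 − 5.4 = 5.10; Δnorth = -20.8 − 8.1 = -28.90.
Bearing = atan2(Δeast, Δnorth) mod 360° = 169.99° ≈ 170°.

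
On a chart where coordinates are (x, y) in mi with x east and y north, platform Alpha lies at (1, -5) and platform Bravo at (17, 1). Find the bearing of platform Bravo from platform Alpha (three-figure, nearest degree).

Δeast = 17 − 1 = 16.00; Δnorth = 1 − -5 = 6.00.
Bearing = atan2(Δeast, Δnorth) mod 360° = 69.44° ≈ 069°.

069°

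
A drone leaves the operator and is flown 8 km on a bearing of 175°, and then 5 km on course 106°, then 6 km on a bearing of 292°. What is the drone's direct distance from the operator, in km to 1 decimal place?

Leg 1 (175°, 8 km): east 8 sin 175° = 0.70, north 8 cos 175° = -7.97
Leg 2 (106°, 5 km): east 5 sin 106° = 4.81, north 5 cos 106° = -1.38
Leg 3 (292°, 6 km): east 6 sin 292° = -5.56, north 6 cos 292° = 2.25
Net: -0.06 east, -7.10 north. Distance = √((-0.06)² + (-7.10)²) = 7.100 km.

7.1 km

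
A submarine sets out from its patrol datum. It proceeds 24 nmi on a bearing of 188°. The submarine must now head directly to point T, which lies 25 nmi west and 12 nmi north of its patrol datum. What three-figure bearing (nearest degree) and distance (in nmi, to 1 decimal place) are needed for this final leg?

Leg 1 (188°, 24 nmi): east 24 sin 188° = -3.34, north 24 cos 188° = -23.77
Current position: (-3.34, -23.77). Target: (-25, 12). Remaining: Δeast = -21.66, Δnorth = 35.77.
Bearing = atan2(-21.66, 35.77) mod 360° = 328.80°; distance = √((-21.66)² + (35.77)²) = 41.814 nmi.

329°, 41.8 nmi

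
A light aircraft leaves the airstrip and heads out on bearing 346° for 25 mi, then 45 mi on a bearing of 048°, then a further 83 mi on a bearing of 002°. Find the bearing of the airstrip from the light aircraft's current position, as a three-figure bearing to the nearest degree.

192°

Leg 1 (346°, 25 mi): east 25 sin 346° = -6.05, north 25 cos 346° = 24.26
Leg 2 (048°, 45 mi): east 45 sin 48° = 33.44, north 45 cos 48° = 30.11
Leg 3 (002°, 83 mi): east 83 sin 2° = 2.90, north 83 cos 2° = 82.95
Net displacement: 30.29 east, 137.32 north. Direction back to start is (-30.29, -137.32): bearing = atan2(-30.29, -137.32) mod 360° = 192.44° ≈ 192°.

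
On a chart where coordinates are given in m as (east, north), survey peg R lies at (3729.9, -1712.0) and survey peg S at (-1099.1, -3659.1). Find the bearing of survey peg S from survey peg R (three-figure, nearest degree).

Δeast = -1099.1 − 3729.9 = -4829.00; Δnorth = -3659.1 − -1712.0 = -1947.10.
Bearing = atan2(Δeast, Δnorth) mod 360° = 248.04° ≈ 248°.

248°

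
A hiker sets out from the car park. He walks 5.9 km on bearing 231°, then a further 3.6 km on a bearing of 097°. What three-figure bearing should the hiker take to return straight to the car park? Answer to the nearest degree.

014°

Leg 1 (231°, 5.9 km): east 5.9 sin 231° = -4.59, north 5.9 cos 231° = -3.71
Leg 2 (097°, 3.6 km): east 3.6 sin 97° = 3.57, north 3.6 cos 97° = -0.44
Net displacement: -1.01 east, -4.15 north. Direction back to start is (1.01, 4.15): bearing = atan2(1.01, 4.15) mod 360° = 13.70° ≈ 014°.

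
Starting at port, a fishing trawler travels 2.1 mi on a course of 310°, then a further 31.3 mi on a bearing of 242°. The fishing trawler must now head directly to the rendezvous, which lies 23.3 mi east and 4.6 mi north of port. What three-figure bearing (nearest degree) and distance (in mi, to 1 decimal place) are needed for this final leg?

071°, 55.5 mi

Leg 1 (310°, 2.1 mi): east 2.1 sin 310° = -1.61, north 2.1 cos 310° = 1.35
Leg 2 (242°, 31.3 mi): east 31.3 sin 242° = -27.64, north 31.3 cos 242° = -14.69
Current position: (-29.24, -13.34). Target: (23.3, 4.6). Remaining: Δeast = 52.54, Δnorth = 17.94.
Bearing = atan2(52.54, 17.94) mod 360° = 71.14°; distance = √((52.54)² + (17.94)²) = 55.525 mi.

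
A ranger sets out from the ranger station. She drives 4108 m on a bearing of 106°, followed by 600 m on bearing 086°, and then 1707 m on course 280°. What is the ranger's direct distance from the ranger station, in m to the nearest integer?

2974 m

Leg 1 (106°, 4108 m): east 4108 sin 106° = 3948.86, north 4108 cos 106° = -1132.32
Leg 2 (086°, 600 m): east 600 sin 86° = 598.54, north 600 cos 86° = 41.85
Leg 3 (280°, 1707 m): east 1707 sin 280° = -1681.07, north 1707 cos 280° = 296.42
Net: 2866.33 east, -794.05 north. Distance = √((2866.33)² + (-794.05)²) = 2974.287 m.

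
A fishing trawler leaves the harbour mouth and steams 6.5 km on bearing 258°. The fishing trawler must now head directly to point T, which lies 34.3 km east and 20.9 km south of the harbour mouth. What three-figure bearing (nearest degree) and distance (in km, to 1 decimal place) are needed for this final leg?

116°, 45.1 km

Leg 1 (258°, 6.5 km): east 6.5 sin 258° = -6.36, north 6.5 cos 258° = -1.35
Current position: (-6.36, -1.35). Target: (34.3, -20.9). Remaining: Δeast = 40.66, Δnorth = -19.55.
Bearing = atan2(40.66, -19.55) mod 360° = 115.68°; distance = √((40.66)² + (-19.55)²) = 45.113 km.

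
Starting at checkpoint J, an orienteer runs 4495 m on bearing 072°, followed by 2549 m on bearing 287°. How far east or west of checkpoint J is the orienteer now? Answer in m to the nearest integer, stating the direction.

Leg 1 (072°, 4495 m): east 4495 sin 72° = 4275.00, north 4495 cos 72° = 1389.03
Leg 2 (287°, 2549 m): east 2549 sin 287° = -2437.62, north 2549 cos 287° = 745.26
Net east component: 1837.38 m.

1837 m east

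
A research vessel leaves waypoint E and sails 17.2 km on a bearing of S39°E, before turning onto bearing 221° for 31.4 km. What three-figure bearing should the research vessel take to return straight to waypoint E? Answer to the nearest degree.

Leg 1 (S39°E, 17.2 km): east 17.2 sin 141° = 10.82, north 17.2 cos 141° = -13.37
Leg 2 (221°, 31.4 km): east 31.4 sin 221° = -20.60, north 31.4 cos 221° = -23.70
Net displacement: -9.78 east, -37.06 north. Direction back to start is (9.78, 37.06): bearing = atan2(9.78, 37.06) mod 360° = 14.78° ≈ 015°.

015°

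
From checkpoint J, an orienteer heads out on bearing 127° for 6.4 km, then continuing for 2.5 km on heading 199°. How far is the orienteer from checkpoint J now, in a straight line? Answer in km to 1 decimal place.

7.6 km

Leg 1 (127°, 6.4 km): east 6.4 sin 127° = 5.11, north 6.4 cos 127° = -3.85
Leg 2 (199°, 2.5 km): east 2.5 sin 199° = -0.81, north 2.5 cos 199° = -2.36
Net: 4.30 east, -6.22 north. Distance = √((4.30)² + (-6.22)²) = 7.556 km.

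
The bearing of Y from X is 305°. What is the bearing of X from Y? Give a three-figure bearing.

125°

Back-bearing = 305° − 180° = 125°.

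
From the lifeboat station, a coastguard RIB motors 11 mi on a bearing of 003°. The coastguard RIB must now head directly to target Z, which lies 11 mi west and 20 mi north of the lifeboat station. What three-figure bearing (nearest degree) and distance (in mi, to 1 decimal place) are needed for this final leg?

Leg 1 (003°, 11 mi): east 11 sin 3° = 0.58, north 11 cos 3° = 10.98
Current position: (0.58, 10.98). Target: (-11, 20). Remaining: Δeast = -11.58, Δnorth = 9.02.
Bearing = atan2(-11.58, 9.02) mod 360° = 307.91°; distance = √((-11.58)² + (9.02)²) = 14.672 mi.

308°, 14.7 mi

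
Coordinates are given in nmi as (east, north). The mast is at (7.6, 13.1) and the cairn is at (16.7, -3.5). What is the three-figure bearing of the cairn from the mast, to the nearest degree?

Δeast = 16.7 − 7.6 = 9.10; Δnorth = -3.5 − 13.1 = -16.60.
Bearing = atan2(Δeast, Δnorth) mod 360° = 151.27° ≈ 151°.

151°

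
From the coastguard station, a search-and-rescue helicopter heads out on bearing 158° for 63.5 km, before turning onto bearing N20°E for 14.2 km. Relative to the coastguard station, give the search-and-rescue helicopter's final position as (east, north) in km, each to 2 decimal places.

(28.64, -45.53)

Leg 1 (158°, 63.5 km): east 63.5 sin 158° = 23.79, north 63.5 cos 158° = -58.88
Leg 2 (N20°E, 14.2 km): east 14.2 sin 20° = 4.86, north 14.2 cos 20° = 13.34
Summing: 28.64 km east, -45.53 km north → (28.64, -45.53).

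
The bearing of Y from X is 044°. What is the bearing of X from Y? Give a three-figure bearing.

224°

Back-bearing = 044° + 180° = 224°.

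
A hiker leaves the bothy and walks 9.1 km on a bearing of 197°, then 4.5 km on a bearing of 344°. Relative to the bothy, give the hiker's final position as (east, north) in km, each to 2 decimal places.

(-3.90, -4.38)

Leg 1 (197°, 9.1 km): east 9.1 sin 197° = -2.66, north 9.1 cos 197° = -8.70
Leg 2 (344°, 4.5 km): east 4.5 sin 344° = -1.24, north 4.5 cos 344° = 4.33
Summing: -3.90 km east, -4.38 km north → (-3.90, -4.38).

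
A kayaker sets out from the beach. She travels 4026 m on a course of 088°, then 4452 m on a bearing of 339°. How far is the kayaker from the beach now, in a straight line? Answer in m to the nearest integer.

Leg 1 (088°, 4026 m): east 4026 sin 88° = 4023.55, north 4026 cos 88° = 140.51
Leg 2 (339°, 4452 m): east 4452 sin 339° = -1595.45, north 4452 cos 339° = 4156.30
Net: 2428.09 east, 4296.81 north. Distance = √((2428.09)² + (4296.81)²) = 4935.400 m.

4935 m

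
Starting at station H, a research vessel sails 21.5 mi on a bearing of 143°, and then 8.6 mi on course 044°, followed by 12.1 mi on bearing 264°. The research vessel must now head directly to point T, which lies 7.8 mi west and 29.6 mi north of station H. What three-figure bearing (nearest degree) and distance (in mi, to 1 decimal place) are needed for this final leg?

Leg 1 (143°, 21.5 mi): east 21.5 sin 143° = 12.94, north 21.5 cos 143° = -17.17
Leg 2 (044°, 8.6 mi): east 8.6 sin 44° = 5.97, north 8.6 cos 44° = 6.19
Leg 3 (264°, 12.1 mi): east 12.1 sin 264° = -12.03, north 12.1 cos 264° = -1.26
Current position: (6.88, -12.25). Target: (-7.8, 29.6). Remaining: Δeast = -14.68, Δnorth = 41.85.
Bearing = atan2(-14.68, 41.85) mod 360° = 340.67°; distance = √((-14.68)² + (41.85)²) = 44.349 mi.

341°, 44.3 mi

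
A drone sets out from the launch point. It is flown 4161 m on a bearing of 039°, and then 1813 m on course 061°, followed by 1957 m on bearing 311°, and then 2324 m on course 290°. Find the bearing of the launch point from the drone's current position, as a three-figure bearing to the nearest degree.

Leg 1 (039°, 4161 m): east 4161 sin 39° = 2618.60, north 4161 cos 39° = 3233.70
Leg 2 (061°, 1813 m): east 1813 sin 61° = 1585.69, north 1813 cos 61° = 878.96
Leg 3 (311°, 1957 m): east 1957 sin 311° = -1476.97, north 1957 cos 311° = 1283.91
Leg 4 (290°, 2324 m): east 2324 sin 290° = -2183.85, north 2324 cos 290° = 794.85
Net displacement: 543.48 east, 6191.43 north. Direction back to start is (-543.48, -6191.43): bearing = atan2(-543.48, -6191.43) mod 360° = 185.02° ≈ 185°.

185°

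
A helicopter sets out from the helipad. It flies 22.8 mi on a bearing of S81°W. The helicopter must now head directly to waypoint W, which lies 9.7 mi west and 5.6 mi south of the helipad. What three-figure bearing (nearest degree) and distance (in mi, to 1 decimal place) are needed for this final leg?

099°, 13.0 mi

Leg 1 (S81°W, 22.8 mi): east 22.8 sin 261° = -22.52, north 22.8 cos 261° = -3.57
Current position: (-22.52, -3.57). Target: (-9.7, -5.6). Remaining: Δeast = 12.82, Δnorth = -2.03.
Bearing = atan2(12.82, -2.03) mod 360° = 99.01°; distance = √((12.82)² + (-2.03)²) = 12.980 mi.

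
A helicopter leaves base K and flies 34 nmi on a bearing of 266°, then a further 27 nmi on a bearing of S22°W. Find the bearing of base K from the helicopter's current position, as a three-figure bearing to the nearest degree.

Leg 1 (266°, 34 nmi): east 34 sin 266° = -33.92, north 34 cos 266° = -2.37
Leg 2 (S22°W, 27 nmi): east 27 sin 202° = -10.11, north 27 cos 202° = -25.03
Net displacement: -44.03 east, -27.41 north. Direction back to start is (44.03, 27.41): bearing = atan2(44.03, 27.41) mod 360° = 58.10° ≈ 058°.

058°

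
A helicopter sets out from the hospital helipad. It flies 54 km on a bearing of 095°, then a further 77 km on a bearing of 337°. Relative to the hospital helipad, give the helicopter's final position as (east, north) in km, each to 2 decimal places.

(23.71, 66.17)

Leg 1 (095°, 54 km): east 54 sin 95° = 53.79, north 54 cos 95° = -4.71
Leg 2 (337°, 77 km): east 77 sin 337° = -30.09, north 77 cos 337° = 70.88
Summing: 23.71 km east, 66.17 km north → (23.71, 66.17).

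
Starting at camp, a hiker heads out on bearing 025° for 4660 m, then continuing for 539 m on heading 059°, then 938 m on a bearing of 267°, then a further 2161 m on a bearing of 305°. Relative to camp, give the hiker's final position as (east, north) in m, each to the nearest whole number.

(-275, 5691)

Leg 1 (025°, 4660 m): east 4660 sin 25° = 1969.40, north 4660 cos 25° = 4223.39
Leg 2 (059°, 539 m): east 539 sin 59° = 462.01, north 539 cos 59° = 277.61
Leg 3 (267°, 938 m): east 938 sin 267° = -936.71, north 938 cos 267° = -49.09
Leg 4 (305°, 2161 m): east 2161 sin 305° = -1770.19, north 2161 cos 305° = 1239.50
Summing: -275.49 m east, 5691.41 m north → (-275, 5691).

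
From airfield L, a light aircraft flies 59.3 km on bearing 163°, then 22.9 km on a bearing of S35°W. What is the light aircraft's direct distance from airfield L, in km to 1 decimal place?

75.6 km

Leg 1 (163°, 59.3 km): east 59.3 sin 163° = 17.34, north 59.3 cos 163° = -56.71
Leg 2 (S35°W, 22.9 km): east 22.9 sin 215° = -13.13, north 22.9 cos 215° = -18.76
Net: 4.20 east, -75.47 north. Distance = √((4.20)² + (-75.47)²) = 75.584 km.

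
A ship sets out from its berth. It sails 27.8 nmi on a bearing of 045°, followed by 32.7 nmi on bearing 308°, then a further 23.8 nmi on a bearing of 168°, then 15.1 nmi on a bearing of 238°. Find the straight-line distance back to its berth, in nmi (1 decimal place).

16.4 nmi

Leg 1 (045°, 27.8 nmi): east 27.8 sin 45° = 19.66, north 27.8 cos 45° = 19.66
Leg 2 (308°, 32.7 nmi): east 32.7 sin 308° = -25.77, north 32.7 cos 308° = 20.13
Leg 3 (168°, 23.8 nmi): east 23.8 sin 168° = 4.95, north 23.8 cos 168° = -23.28
Leg 4 (238°, 15.1 nmi): east 15.1 sin 238° = -12.81, north 15.1 cos 238° = -8.00
Net: -13.97 east, 8.51 north. Distance = √((-13.97)² + (8.51)²) = 16.355 nmi.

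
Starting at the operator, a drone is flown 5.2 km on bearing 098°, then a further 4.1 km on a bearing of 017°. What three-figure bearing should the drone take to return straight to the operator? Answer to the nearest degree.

Leg 1 (098°, 5.2 km): east 5.2 sin 98° = 5.15, north 5.2 cos 98° = -0.72
Leg 2 (017°, 4.1 km): east 4.1 sin 17° = 1.20, north 4.1 cos 17° = 3.92
Net displacement: 6.35 east, 3.20 north. Direction back to start is (-6.35, -3.20): bearing = atan2(-6.35, -3.20) mod 360° = 243.27° ≈ 243°.

243°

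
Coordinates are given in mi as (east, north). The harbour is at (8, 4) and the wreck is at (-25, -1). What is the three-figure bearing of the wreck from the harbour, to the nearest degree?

261°

Δeast = -25 − 8 = -33.00; Δnorth = -1 − 4 = -5.00.
Bearing = atan2(Δeast, Δnorth) mod 360° = 261.38° ≈ 261°.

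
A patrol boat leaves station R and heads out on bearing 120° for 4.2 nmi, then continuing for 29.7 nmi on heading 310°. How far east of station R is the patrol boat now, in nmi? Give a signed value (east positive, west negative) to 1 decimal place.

-19.1 nmi

Leg 1 (120°, 4.2 nmi): east 4.2 sin 120° = 3.64, north 4.2 cos 120° = -2.10
Leg 2 (310°, 29.7 nmi): east 29.7 sin 310° = -22.75, north 29.7 cos 310° = 19.09
Net east component: -19.11 nmi.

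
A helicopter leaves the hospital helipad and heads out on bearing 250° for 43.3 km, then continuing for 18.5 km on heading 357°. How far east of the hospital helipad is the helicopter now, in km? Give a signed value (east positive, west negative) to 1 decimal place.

Leg 1 (250°, 43.3 km): east 43.3 sin 250° = -40.69, north 43.3 cos 250° = -14.81
Leg 2 (357°, 18.5 km): east 18.5 sin 357° = -0.97, north 18.5 cos 357° = 18.47
Net east component: -41.66 km.

-41.7 km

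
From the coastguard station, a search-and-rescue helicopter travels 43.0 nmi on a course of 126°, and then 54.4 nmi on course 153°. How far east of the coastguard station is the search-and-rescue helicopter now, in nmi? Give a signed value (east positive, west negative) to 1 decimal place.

59.5 nmi

Leg 1 (126°, 43.0 nmi): east 43.0 sin 126° = 34.79, north 43.0 cos 126° = -25.27
Leg 2 (153°, 54.4 nmi): east 54.4 sin 153° = 24.70, north 54.4 cos 153° = -48.47
Net east component: 59.48 nmi.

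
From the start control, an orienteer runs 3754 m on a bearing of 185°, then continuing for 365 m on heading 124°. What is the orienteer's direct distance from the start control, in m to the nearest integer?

3944 m

Leg 1 (185°, 3754 m): east 3754 sin 185° = -327.18, north 3754 cos 185° = -3739.71
Leg 2 (124°, 365 m): east 365 sin 124° = 302.60, north 365 cos 124° = -204.11
Net: -24.58 east, -3943.82 north. Distance = √((-24.58)² + (-3943.82)²) = 3943.897 m.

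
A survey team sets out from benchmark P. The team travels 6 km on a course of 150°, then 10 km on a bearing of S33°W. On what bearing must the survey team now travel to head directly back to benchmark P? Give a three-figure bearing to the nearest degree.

010°

Leg 1 (150°, 6 km): east 6 sin 150° = 3.00, north 6 cos 150° = -5.20
Leg 2 (S33°W, 10 km): east 10 sin 213° = -5.45, north 10 cos 213° = -8.39
Net displacement: -2.45 east, -13.58 north. Direction back to start is (2.45, 13.58): bearing = atan2(2.45, 13.58) mod 360° = 10.21° ≈ 010°.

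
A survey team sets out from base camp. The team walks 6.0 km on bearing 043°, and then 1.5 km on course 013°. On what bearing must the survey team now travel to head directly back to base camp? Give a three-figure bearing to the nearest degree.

Leg 1 (043°, 6.0 km): east 6.0 sin 43° = 4.09, north 6.0 cos 43° = 4.39
Leg 2 (013°, 1.5 km): east 1.5 sin 13° = 0.34, north 1.5 cos 13° = 1.46
Net displacement: 4.43 east, 5.85 north. Direction back to start is (-4.43, -5.85): bearing = atan2(-4.43, -5.85) mod 360° = 217.13° ≈ 217°.

217°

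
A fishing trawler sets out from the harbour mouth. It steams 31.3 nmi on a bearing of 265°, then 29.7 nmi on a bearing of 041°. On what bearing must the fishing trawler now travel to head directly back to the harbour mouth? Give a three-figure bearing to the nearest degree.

149°

Leg 1 (265°, 31.3 nmi): east 31.3 sin 265° = -31.18, north 31.3 cos 265° = -2.73
Leg 2 (041°, 29.7 nmi): east 29.7 sin 41° = 19.48, north 29.7 cos 41° = 22.41
Net displacement: -11.70 east, 19.69 north. Direction back to start is (11.70, -19.69): bearing = atan2(11.70, -19.69) mod 360° = 149.29° ≈ 149°.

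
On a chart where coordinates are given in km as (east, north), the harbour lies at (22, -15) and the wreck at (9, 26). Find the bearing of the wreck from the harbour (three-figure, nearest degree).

342°

Δeast = 9 − 22 = -13.00; Δnorth = 26 − -15 = 41.00.
Bearing = atan2(Δeast, Δnorth) mod 360° = 342.41° ≈ 342°.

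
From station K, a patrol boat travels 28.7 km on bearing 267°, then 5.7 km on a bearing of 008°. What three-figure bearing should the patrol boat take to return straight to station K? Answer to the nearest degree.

098°

Leg 1 (267°, 28.7 km): east 28.7 sin 267° = -28.66, north 28.7 cos 267° = -1.50
Leg 2 (008°, 5.7 km): east 5.7 sin 8° = 0.79, north 5.7 cos 8° = 5.64
Net displacement: -27.87 east, 4.14 north. Direction back to start is (27.87, -4.14): bearing = atan2(27.87, -4.14) mod 360° = 98.46° ≈ 098°.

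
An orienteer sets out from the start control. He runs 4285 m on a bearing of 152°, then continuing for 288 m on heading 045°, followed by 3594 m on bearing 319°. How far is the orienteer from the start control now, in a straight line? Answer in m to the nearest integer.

Leg 1 (152°, 4285 m): east 4285 sin 152° = 2011.69, north 4285 cos 152° = -3783.43
Leg 2 (045°, 288 m): east 288 sin 45° = 203.65, north 288 cos 45° = 203.65
Leg 3 (319°, 3594 m): east 3594 sin 319° = -2357.88, north 3594 cos 319° = 2712.43
Net: -142.54 east, -867.36 north. Distance = √((-142.54)² + (-867.36)²) = 878.992 m.

879 m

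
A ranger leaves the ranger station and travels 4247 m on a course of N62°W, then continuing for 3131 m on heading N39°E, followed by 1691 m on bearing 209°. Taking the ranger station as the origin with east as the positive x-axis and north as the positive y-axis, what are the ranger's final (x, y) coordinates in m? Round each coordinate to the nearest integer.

Leg 1 (N62°W, 4247 m): east 4247 sin 298° = -3749.88, north 4247 cos 298° = 1993.85
Leg 2 (N39°E, 3131 m): east 3131 sin 39° = 1970.40, north 3131 cos 39° = 2433.24
Leg 3 (209°, 1691 m): east 1691 sin 209° = -819.81, north 1691 cos 209° = -1478.98
Summing: -2599.29 m east, 2948.11 m north → (-2599, 2948).

(-2599, 2948)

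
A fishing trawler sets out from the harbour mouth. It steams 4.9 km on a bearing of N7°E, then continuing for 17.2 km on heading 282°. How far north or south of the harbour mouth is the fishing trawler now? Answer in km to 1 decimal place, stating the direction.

Leg 1 (N7°E, 4.9 km): east 4.9 sin 7° = 0.60, north 4.9 cos 7° = 4.86
Leg 2 (282°, 17.2 km): east 17.2 sin 282° = -16.82, north 17.2 cos 282° = 3.58
Net north component: 8.44 km.

8.4 km north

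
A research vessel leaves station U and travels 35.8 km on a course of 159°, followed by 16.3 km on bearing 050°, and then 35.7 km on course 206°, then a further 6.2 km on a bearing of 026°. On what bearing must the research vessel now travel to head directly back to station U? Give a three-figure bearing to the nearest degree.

Leg 1 (159°, 35.8 km): east 35.8 sin 159° = 12.83, north 35.8 cos 159° = -33.42
Leg 2 (050°, 16.3 km): east 16.3 sin 50° = 12.49, north 16.3 cos 50° = 10.48
Leg 3 (206°, 35.7 km): east 35.7 sin 206° = -15.65, north 35.7 cos 206° = -32.09
Leg 4 (026°, 6.2 km): east 6.2 sin 26° = 2.72, north 6.2 cos 26° = 5.57
Net displacement: 12.38 east, -49.46 north. Direction back to start is (-12.38, 49.46): bearing = atan2(-12.38, 49.46) mod 360° = 345.94° ≈ 346°.

346°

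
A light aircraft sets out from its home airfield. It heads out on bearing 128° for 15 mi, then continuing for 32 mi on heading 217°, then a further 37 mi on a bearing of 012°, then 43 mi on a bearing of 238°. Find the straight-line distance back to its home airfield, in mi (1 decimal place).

42.1 mi

Leg 1 (128°, 15 mi): east 15 sin 128° = 11.82, north 15 cos 128° = -9.23
Leg 2 (217°, 32 mi): east 32 sin 217° = -19.26, north 32 cos 217° = -25.56
Leg 3 (012°, 37 mi): east 37 sin 12° = 7.69, north 37 cos 12° = 36.19
Leg 4 (238°, 43 mi): east 43 sin 238° = -36.47, north 43 cos 238° = -22.79
Net: -36.21 east, -21.39 north. Distance = √((-36.21)² + (-21.39)²) = 42.055 mi.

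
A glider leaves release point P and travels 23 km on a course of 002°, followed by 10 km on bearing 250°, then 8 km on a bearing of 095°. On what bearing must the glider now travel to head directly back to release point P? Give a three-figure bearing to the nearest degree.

Leg 1 (002°, 23 km): east 23 sin 2° = 0.80, north 23 cos 2° = 22.99
Leg 2 (250°, 10 km): east 10 sin 250° = -9.40, north 10 cos 250° = -3.42
Leg 3 (095°, 8 km): east 8 sin 95° = 7.97, north 8 cos 95° = -0.70
Net displacement: -0.62 east, 18.87 north. Direction back to start is (0.62, -18.87): bearing = atan2(0.62, -18.87) mod 360° = 178.10° ≈ 178°.

178°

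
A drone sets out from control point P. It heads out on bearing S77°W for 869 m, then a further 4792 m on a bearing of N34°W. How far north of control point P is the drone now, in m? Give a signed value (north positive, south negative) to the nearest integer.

Leg 1 (S77°W, 869 m): east 869 sin 257° = -846.73, north 869 cos 257° = -195.48
Leg 2 (N34°W, 4792 m): east 4792 sin 326° = -2679.65, north 4792 cos 326° = 3972.75
Net north component: 3777.27 m.

3777 m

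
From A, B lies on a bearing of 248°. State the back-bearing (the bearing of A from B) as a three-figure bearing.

Back-bearing = 248° − 180° = 068°.

068°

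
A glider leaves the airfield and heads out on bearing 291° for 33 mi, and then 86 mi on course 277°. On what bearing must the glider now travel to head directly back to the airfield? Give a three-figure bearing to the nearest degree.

Leg 1 (291°, 33 mi): east 33 sin 291° = -30.81, north 33 cos 291° = 11.83
Leg 2 (277°, 86 mi): east 86 sin 277° = -85.36, north 86 cos 277° = 10.48
Net displacement: -116.17 east, 22.31 north. Direction back to start is (116.17, -22.31): bearing = atan2(116.17, -22.31) mod 360° = 100.87° ≈ 101°.

101°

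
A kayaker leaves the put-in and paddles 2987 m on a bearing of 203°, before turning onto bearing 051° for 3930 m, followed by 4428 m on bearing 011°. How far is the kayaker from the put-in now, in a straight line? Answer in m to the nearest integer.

4902 m

Leg 1 (203°, 2987 m): east 2987 sin 203° = -1167.11, north 2987 cos 203° = -2749.55
Leg 2 (051°, 3930 m): east 3930 sin 51° = 3054.18, north 3930 cos 51° = 2473.23
Leg 3 (011°, 4428 m): east 4428 sin 11° = 844.90, north 4428 cos 11° = 4346.65
Net: 2731.97 east, 4070.33 north. Distance = √((2731.97)² + (4070.33)²) = 4902.166 m.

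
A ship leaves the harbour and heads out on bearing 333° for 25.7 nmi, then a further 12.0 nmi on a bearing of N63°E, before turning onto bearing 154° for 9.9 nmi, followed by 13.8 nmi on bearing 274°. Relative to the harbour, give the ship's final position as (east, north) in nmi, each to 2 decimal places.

(-10.40, 20.41)

Leg 1 (333°, 25.7 nmi): east 25.7 sin 333° = -11.67, north 25.7 cos 333° = 22.90
Leg 2 (N63°E, 12.0 nmi): east 12.0 sin 63° = 10.69, north 12.0 cos 63° = 5.45
Leg 3 (154°, 9.9 nmi): east 9.9 sin 154° = 4.34, north 9.9 cos 154° = -8.90
Leg 4 (274°, 13.8 nmi): east 13.8 sin 274° = -13.77, north 13.8 cos 274° = 0.96
Summing: -10.40 nmi east, 20.41 nmi north → (-10.40, 20.41).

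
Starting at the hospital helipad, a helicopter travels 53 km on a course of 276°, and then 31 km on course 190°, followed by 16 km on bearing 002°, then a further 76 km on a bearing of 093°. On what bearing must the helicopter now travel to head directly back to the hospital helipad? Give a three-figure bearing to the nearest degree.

305°

Leg 1 (276°, 53 km): east 53 sin 276° = -52.71, north 53 cos 276° = 5.54
Leg 2 (190°, 31 km): east 31 sin 190° = -5.38, north 31 cos 190° = -30.53
Leg 3 (002°, 16 km): east 16 sin 2° = 0.56, north 16 cos 2° = 15.99
Leg 4 (093°, 76 km): east 76 sin 93° = 75.90, north 76 cos 93° = -3.98
Net displacement: 18.36 east, -12.98 north. Direction back to start is (-18.36, 12.98): bearing = atan2(-18.36, 12.98) mod 360° = 305.25° ≈ 305°.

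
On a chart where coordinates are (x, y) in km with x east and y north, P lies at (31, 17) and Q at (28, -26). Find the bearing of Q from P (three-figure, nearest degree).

184°

Δeast = 28 − 31 = -3.00; Δnorth = -26 − 17 = -43.00.
Bearing = atan2(Δeast, Δnorth) mod 360° = 183.99° ≈ 184°.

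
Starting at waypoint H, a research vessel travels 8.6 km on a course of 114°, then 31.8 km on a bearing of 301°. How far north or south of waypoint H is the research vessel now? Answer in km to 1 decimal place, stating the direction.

12.9 km north

Leg 1 (114°, 8.6 km): east 8.6 sin 114° = 7.86, north 8.6 cos 114° = -3.50
Leg 2 (301°, 31.8 km): east 31.8 sin 301° = -27.26, north 31.8 cos 301° = 16.38
Net north component: 12.88 km.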